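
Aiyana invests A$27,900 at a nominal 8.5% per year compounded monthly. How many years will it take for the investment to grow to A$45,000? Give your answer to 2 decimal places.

Periodic rate i = 0.085/12 = 0.00708333.
n = ln(45000/27900) / ln(1+0.00708333) = ln(1.61290) / 0.007058 = 67.7261 months
= 67.7261/12 years

5.64 years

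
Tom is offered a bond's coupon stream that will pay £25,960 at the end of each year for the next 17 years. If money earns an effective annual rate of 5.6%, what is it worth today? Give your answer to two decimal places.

Annuity factor a(17|0.056) = 10.785418; PV = 25960 × 10.785418 = 279,989.4476

£279,989.45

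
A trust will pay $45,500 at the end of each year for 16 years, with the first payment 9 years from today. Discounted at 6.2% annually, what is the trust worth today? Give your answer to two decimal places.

$280,315.06

Value one period before first payment (t=8): 45500 × [1 − (1+0.062)^(−16)] / 0.062 = 45500 × 9.968531 = 453,568.1657
PV₀ = 453,568.1657 / (1+0.062)^8 = 453,568.1657 / 1.618066 = 280,315.0603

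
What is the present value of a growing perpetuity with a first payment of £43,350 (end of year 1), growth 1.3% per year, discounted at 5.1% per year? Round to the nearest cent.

£1,140,789.47

PV = D₁/(r − g) = 43350/(0.051 − 0.013) = 1,140,789.4737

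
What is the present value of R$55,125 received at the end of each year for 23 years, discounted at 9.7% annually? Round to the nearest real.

Annuity factor a(23|0.097) = 9.083320; PV = 55125 × 9.083320 = 500,717.9970

R$500,718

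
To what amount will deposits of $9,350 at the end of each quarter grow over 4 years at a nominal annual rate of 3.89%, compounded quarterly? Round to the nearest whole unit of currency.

$161,023

i = 0.0389/4 = 0.009725 per quarter; n = 4·4 = 16.
FV = PMT · [(1+i)^n − 1] / i = 9350 · 17.221676 = 161,022.6712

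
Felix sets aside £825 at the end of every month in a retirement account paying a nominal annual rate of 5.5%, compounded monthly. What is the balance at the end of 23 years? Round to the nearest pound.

Periodic rate i = 0.055/12 = 0.00458333; n = 23 × 12 = 276 periods.
Accumulation factor s(276|0.00458333) = 552.625640; FV = 825 × 552.625640 = 455,916.1533

£455,916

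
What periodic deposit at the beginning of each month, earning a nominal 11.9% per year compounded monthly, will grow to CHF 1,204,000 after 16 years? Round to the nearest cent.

CHF 2,092.45

i = 0.119/12 = 0.00991667 per month; n = 16·12 = 192.
FV-annuity factor × (1+i) = 575.400900; PMT = 1.204e+06 / 575.400900 = 2,092.4541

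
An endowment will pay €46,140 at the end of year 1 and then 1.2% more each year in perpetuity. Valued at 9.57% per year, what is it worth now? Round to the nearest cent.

€551,254.48

PV = D₁/(r − g) = 46140/(0.0957 − 0.012) = 551,254.4803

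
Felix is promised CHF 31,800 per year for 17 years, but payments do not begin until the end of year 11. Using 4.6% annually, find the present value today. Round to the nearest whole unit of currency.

CHF 235,648

PV at t=10 (ordinary 17-year annuity): 31800 × a(17|0.046) = 31800 × 11.618594 = 369,471.2903
PV₀ = 369,471.2903 / (1+0.046)^10 = 369,471.2903 / 1.567895 = 235,648.0509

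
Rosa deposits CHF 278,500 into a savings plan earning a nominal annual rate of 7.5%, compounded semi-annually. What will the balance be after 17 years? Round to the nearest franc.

CHF 973,690

i = 0.075/2 = 0.0375 per half-year; n = 17·2 = 34.
FV = PV·(1+i)^n = 278,500 × 3.496194 = 973,690.1633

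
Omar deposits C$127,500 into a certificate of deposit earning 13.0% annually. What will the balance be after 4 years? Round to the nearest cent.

C$207,885.39

FV = 127,500 × (1 + 0.13)^4 = 207,885.3853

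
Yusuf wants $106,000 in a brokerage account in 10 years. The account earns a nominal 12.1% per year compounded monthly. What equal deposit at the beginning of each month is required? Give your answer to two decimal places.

$453.52

Periodic rate i = 0.121/12 = 0.0100833; n = 10 × 12 = 120 periods.
FV-annuity factor × (1+i) = 233.727433; PMT = 106000 / 233.727433 = 453.5197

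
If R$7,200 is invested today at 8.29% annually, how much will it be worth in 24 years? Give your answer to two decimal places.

R$48,691.48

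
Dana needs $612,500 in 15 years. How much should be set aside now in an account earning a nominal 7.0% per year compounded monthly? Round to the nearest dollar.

With 12 periods per year: i = 0.00583333, n = 180.
PV = 612,500 / (1 + 0.00583333)^180 = 612,500 / 2.848947 = 214,991.7348

$214,992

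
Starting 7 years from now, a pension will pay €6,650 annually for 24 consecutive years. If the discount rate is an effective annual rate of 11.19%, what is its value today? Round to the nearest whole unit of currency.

Value one period before first payment (t=6): 6650 × [1 − (1+0.1119)^(−24)] / 0.1119 = 6650 × 8.235753 = 54,767.7591
PV₀ = 54,767.7591 / (1+0.1119)^6 = 54,767.7591 / 1.889707 = 28,982.1493

€28,982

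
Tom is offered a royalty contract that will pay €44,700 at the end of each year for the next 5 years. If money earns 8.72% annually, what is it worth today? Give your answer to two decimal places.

Annuity factor a(5|0.0872) = 3.918075; PV = 44700 × 3.918075 = 175,137.9588

€175,137.96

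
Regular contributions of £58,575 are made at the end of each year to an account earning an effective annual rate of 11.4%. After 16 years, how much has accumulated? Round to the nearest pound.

£2,376,668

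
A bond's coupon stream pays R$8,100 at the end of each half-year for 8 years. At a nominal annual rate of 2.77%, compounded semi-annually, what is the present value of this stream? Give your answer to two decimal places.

R$115,531.71

i = 0.0277/2 = 0.01385 per half-year; n = 8·2 = 16.
PV = PMT · [1 − (1+i)^(−n)] / i = 8100 · 14.263174 = 115,531.7063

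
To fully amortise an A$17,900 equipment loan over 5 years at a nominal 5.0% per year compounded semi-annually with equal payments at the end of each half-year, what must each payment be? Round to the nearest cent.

i = 0.05/2 = 0.025 per half-year; n = 5·2 = 10.
PMT = 17900 / ( [1 − (1+0.025)^(−10)] / 0.025 ) = 17900 / 8.752064 = 2,045.2319

A$2,045.23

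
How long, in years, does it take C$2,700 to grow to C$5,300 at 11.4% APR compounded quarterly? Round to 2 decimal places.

Periodic rate i = 0.114/4 = 0.0285.
n = ln(5300/2700) / ln(1+0.0285) = ln(1.96296) / 0.028101 = 24.0007 quarters
= 24.0007/4 years

6.00 years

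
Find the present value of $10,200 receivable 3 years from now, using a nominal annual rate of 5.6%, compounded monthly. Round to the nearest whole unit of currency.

i = 0.056/12 = 0.00466667 per month; n = 3·12 = 36.
PV = FV·(1+i)^(−n) = 10,200 × 0.845684 = 8,625.9794

$8,626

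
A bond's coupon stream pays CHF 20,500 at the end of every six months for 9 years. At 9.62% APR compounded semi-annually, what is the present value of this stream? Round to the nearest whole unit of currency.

CHF 243,234

With 2 periods per year: i = 0.0481, n = 18.
Annuity factor a(18|0.0481) = 11.865068; PV = 20500 × 11.865068 = 243,233.8862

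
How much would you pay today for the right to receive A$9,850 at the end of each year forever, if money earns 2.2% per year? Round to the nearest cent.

A$447,727.27

PV = C/r = 9850/0.022 = 447,727.2727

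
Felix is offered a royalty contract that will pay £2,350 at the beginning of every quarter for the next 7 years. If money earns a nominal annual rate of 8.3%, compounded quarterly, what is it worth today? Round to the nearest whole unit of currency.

Periodic rate i = 0.083/4 = 0.02075; n = 7 × 4 = 28 periods.
PV = 2350 × [1 − (1+0.02075)^(−28)] / 0.02075 × (1+i) = 2350 × 21.513260 = 50,556.1622
(annuity-due: payments at period start, so ×(1+i).)

£50,556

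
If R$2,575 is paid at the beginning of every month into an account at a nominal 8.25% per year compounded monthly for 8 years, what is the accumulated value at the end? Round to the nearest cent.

With 12 periods per year: i = 0.006875, n = 96.
FV = PMT · [(1+i)^n − 1] / i × (1+i) = 2575 · 136.265369 = 350,883.3248
(Beginning-of-period payments → annuity-due factor ×(1+i).)

R$350,883.32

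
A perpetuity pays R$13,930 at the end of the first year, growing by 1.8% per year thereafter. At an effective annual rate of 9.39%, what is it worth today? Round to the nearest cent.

PV = D₁/(r − g) = 13930/(0.0939 − 0.018) = 183,530.9618

R$183,530.96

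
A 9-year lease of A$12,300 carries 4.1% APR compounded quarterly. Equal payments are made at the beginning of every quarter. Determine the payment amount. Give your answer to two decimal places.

With 4 periods per year: i = 0.01025, n = 36.
PMT = 12300 / ( [1 − (1+0.01025)^(−36)] / 0.01025 × (1+i) ) = 12300 / 30.285291 = 406.1378

A$406.14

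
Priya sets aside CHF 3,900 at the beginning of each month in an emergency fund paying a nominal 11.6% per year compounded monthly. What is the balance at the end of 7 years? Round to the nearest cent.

CHF 506,595.43

Periodic rate i = 0.116/12 = 0.00966667; n = 7 × 12 = 84 periods.
Accumulation factor s(84|0.00966667) × (1+i) = 129.896264; FV = 3900 × 129.896264 = 506,595.4293
(Beginning-of-period payments → annuity-due factor ×(1+i).)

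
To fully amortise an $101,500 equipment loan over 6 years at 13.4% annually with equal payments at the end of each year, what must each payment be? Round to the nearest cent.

$25,674.00

PMT = 101500 / ( [1 − (1+0.134)^(−6)] / 0.134 ) = 101500 / 3.953416 = 25,674.0005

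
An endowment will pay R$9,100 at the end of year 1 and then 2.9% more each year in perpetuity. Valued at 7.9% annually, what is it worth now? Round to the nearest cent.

R$182,000.00

PV = PMT / (i − g) = 9100 / (0.079 − 0.029) = 9100 / 0.050000 = 182,000.0000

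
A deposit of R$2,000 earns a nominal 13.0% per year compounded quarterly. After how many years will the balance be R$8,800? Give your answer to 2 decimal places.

Periodic rate i = 0.13/4 = 0.0325.
(1+i)^n = 8800/2000 = 4.40000, so n = ln 4.40000 / ln 1.0325 = 46.3247 quarters
= 46.3247/4 years

11.58 years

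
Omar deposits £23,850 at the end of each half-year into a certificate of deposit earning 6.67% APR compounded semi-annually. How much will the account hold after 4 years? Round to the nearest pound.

£214,620

i = 0.0667/2 = 0.03335 per half-year; n = 4·2 = 8.
FV = 23850 × [(1+0.03335)^8 − 1] / 0.03335 = 23850 × 8.998751 = 214,620.2205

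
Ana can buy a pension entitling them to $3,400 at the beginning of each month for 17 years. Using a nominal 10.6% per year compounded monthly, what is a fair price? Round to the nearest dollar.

i = 0.106/12 = 0.00883333 per month; n = 17·12 = 204.
PV = PMT · [1 − (1+i)^(−n)] / i × (1+i) = 3400 · 95.217222 = 323,738.5543
Payments are at the start of each period, so multiply by (1+i).

$323,739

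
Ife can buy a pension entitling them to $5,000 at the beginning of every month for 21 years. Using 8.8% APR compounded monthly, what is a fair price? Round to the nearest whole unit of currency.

$577,877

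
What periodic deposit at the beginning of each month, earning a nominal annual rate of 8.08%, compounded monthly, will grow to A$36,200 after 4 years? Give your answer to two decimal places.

A$637.07

With 12 periods per year: i = 0.00673333, n = 48.
PMT = 36200 / ( [(1+0.00673333)^48 − 1] / 0.00673333 × (1+i) ) = 36200 / 56.822505 = 637.0715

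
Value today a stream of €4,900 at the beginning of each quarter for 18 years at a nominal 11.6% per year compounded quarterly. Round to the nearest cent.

i = 0.116/4 = 0.029 per quarter; n = 18·4 = 72.
PV = PMT · [1 − (1+i)^(−n)] / i × (1+i) = 4900 · 30.952631 = 151,667.8941
(annuity-due: payments at period start, so ×(1+i).)

€151,667.89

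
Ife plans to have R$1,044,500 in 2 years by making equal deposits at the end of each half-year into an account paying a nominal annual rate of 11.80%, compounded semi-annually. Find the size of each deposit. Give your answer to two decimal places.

R$239,118.38

i = 0.118/2 = 0.059 per half-year; n = 2·2 = 4.
FV-annuity factor = 4.368129; PMT = 1.0445e+06 / 4.368129 = 239,118.3753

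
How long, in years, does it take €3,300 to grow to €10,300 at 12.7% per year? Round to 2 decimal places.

n = ln(10300/3300) / ln(1+0.127) = ln(3.12121) / 0.119559 = 9.5201 years

9.52 years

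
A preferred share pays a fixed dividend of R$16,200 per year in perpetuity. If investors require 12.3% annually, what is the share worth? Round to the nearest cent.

R$131,707.32

PV = C/r = 16200/0.123 = 131,707.3171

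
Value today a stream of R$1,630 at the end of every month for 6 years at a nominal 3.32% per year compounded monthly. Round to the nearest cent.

i = 0.0332/12 = 0.00276667 per month; n = 6·12 = 72.
PV = 1630 × [1 − (1+0.00276667)^(−72)] / 0.00276667 = 1630 × 65.200697 = 106,277.1360

R$106,277.14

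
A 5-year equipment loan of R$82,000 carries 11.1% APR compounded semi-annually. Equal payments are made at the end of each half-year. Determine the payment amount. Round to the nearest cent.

R$10,904.86

i = 0.111/2 = 0.0555 per half-year; n = 5·2 = 10.
Annuity-PV factor = 7.519581; PMT = 82000 / 7.519581 = 10,904.8627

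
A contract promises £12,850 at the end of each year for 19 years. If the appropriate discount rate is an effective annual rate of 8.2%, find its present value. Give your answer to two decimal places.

PV = 12850 × [1 − (1+0.082)^(−19)] / 0.082 = 12850 × 9.466972 = 121,650.5938

£121,650.59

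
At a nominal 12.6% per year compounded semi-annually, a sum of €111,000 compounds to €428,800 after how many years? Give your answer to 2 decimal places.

11.06 years

Periodic rate i = 0.126/2 = 0.063.
n = ln(428800/111000) / ln(1+0.063) = ln(3.86306) / 0.061095 = 22.1206 half-years
= 22.1206/2 years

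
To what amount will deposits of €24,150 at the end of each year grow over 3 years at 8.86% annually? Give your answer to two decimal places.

€79,058.65

Accumulation factor s(3|0.0886) = 3.273650; FV = 24150 × 3.273650 = 79,058.6465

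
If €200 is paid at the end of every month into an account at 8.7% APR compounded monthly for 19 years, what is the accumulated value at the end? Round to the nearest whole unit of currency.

€115,630

With 12 periods per year: i = 0.00725, n = 228.
FV = PMT · [(1+i)^n − 1] / i = 200 · 578.147962 = 115,629.5923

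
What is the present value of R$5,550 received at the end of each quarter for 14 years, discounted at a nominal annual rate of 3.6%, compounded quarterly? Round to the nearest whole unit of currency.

With 4 periods per year: i = 0.009, n = 56.
PV = 5550 × [1 − (1+0.009)^(−56)] / 0.009 = 5550 × 43.836347 = 243,291.7279

R$243,292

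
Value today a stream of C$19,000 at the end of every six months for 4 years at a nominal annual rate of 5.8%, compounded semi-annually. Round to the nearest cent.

i = 0.058/2 = 0.029 per half-year; n = 4·2 = 8.
PV = PMT · [1 − (1+i)^(−n)] / i = 19000 · 7.049399 = 133,938.5722

C$133,938.57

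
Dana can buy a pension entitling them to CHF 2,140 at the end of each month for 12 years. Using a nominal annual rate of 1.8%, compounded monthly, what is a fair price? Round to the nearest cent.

i = 0.018/12 = 0.0015 per month; n = 12·12 = 144.
PV = PMT · [1 − (1+i)^(−n)] / i = 2140 · 129.422859 = 276,964.9187

CHF 276,964.92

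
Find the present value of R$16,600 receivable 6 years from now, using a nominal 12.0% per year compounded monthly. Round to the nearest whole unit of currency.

i = 0.12/12 = 0.01 per month; n = 6·12 = 72.
PV = 16,600 / (1 + 0.01)^72 = 16,600 / 2.047099 = 8,109.0350

R$8,109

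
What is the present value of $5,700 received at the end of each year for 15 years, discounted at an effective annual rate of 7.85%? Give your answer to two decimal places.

$49,239.08

Annuity factor a(15|0.0785) = 8.638436; PV = 5700 × 8.638436 = 49,239.0840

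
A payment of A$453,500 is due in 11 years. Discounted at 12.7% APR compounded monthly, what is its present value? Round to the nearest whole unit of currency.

i = 0.127/12 = 0.0105833 per month; n = 11·12 = 132.
PV = 453,500 / (1 + 0.0105833)^132 = 453,500 / 4.013482 = 112,994.1424

A$112,994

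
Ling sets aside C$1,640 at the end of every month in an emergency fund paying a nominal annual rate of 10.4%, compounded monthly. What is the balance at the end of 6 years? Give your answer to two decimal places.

With 12 periods per year: i = 0.00866667, n = 72.
Accumulation factor s(72|0.00866667) = 99.388577; FV = 1640 × 99.388577 = 162,997.2662

C$162,997.27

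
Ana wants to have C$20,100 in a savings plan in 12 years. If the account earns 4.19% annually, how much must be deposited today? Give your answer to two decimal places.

C$12,282.41

PV = FV·(1+i)^(−n) = 20,100 × 0.611065 = 12,282.4103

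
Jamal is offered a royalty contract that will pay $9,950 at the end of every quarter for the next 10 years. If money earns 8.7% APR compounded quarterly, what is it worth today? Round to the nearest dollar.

$264,017

Periodic rate i = 0.087/4 = 0.02175; n = 10 × 4 = 40 periods.
Annuity factor a(40|0.02175) = 26.534387; PV = 9950 × 26.534387 = 264,017.1529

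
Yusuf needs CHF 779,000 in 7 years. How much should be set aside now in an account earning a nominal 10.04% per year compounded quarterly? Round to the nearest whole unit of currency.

CHF 389,119

Periodic rate i = 0.1004/4 = 0.0251; n = 7 × 4 = 28 periods.
PV = FV·(1+i)^(−n) = 779,000 × 0.499511 = 389,119.4319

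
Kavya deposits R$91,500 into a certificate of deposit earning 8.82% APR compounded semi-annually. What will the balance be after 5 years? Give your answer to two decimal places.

R$140,877.63

Periodic rate i = 0.0882/2 = 0.0441; n = 5 × 2 = 10 periods.
91,500 × (1+0.0441)^10 = 91,500 × 1.539646 = 140,877.6348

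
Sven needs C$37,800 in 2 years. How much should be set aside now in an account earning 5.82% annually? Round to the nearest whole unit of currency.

C$33,756

PV = FV·(1+i)^(−n) = 37,800 × 0.893027 = 33,756.4125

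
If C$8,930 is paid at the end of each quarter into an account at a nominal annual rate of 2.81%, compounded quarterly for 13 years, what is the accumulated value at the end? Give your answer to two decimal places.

C$558,181.71

Periodic rate i = 0.0281/4 = 0.007025; n = 13 × 4 = 52 periods.
FV = PMT · [(1+i)^n − 1] / i = 8930 · 62.506351 = 558,181.7121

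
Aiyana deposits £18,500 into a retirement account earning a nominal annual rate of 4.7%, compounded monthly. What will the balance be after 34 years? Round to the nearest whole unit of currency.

Periodic rate i = 0.047/12 = 0.00391667; n = 34 × 12 = 408 periods.
18,500 × (1+0.00391667)^408 = 18,500 × 4.927731 = 91,163.0319

£91,163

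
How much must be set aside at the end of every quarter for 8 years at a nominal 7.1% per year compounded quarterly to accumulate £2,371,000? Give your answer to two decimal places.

£55,670.99

Periodic rate i = 0.071/4 = 0.01775; n = 8 × 4 = 32 periods.
PMT = 2.371e+06 / ( [(1+0.01775)^32 − 1] / 0.01775 ) = 2.371e+06 / 42.589509 = 55,670.9873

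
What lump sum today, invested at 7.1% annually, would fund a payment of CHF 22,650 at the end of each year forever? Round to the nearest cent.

PV = C/r = 22650/0.071 = 319,014.0845

CHF 319,014.08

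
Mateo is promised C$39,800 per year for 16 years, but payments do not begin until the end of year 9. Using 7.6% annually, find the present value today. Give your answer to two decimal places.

C$201,178.31

PV at t=8 (ordinary 16-year annuity): 39800 × a(16|0.076) = 39800 × 9.082309 = 361,475.8860
Discount back 8 years: 361,475.8860 × (1+0.076)^(−8) = 361,475.8860 × 0.556547 = 201,178.3122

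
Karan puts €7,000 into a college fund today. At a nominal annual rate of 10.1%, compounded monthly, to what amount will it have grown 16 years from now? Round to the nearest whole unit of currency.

€34,993

With 12 periods per year: i = 0.00841667, n = 192.
7,000 × (1+0.00841667)^192 = 7,000 × 4.998997 = 34,992.9776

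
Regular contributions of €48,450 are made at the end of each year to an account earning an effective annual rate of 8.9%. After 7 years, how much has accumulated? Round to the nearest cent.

Accumulation factor s(7|0.089) = 9.172266; FV = 48450 × 9.172266 = 444,396.2919

€444,396.29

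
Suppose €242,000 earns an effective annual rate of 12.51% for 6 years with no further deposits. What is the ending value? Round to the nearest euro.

€490,865

FV = 242,000 × (1 + 0.1251)^6 = 490,865.0534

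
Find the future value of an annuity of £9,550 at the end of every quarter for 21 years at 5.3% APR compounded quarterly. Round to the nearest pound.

£1,456,869

Periodic rate i = 0.053/4 = 0.01325; n = 21 × 4 = 84 periods.
FV = 9550 × [(1+0.01325)^84 − 1] / 0.01325 = 9550 × 152.551779 = 1,456,869.4923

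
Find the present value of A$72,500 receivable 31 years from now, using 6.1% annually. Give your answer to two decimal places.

A$11,565.41

PV = FV·(1+i)^(−n) = 72,500 × 0.159523 = 11,565.4119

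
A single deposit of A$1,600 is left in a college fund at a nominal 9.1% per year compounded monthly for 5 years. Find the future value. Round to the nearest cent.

A$2,517.55

i = 0.091/12 = 0.00758333 per month; n = 5·12 = 60.
FV = 1,600 × (1 + 0.00758333)^60 = 2,517.5522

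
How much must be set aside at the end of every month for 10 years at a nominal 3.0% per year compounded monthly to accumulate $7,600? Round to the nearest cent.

$54.39

i = 0.03/12 = 0.0025 per month; n = 10·12 = 120.
FV-annuity factor = 139.741419; PMT = 7600 / 139.741419 = 54.3862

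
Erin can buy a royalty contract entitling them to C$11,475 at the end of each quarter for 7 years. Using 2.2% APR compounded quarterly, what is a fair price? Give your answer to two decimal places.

C$297,027.61

Periodic rate i = 0.022/4 = 0.0055; n = 7 × 4 = 28 periods.
Annuity factor a(28|0.0055) = 25.884759; PV = 11475 × 25.884759 = 297,027.6078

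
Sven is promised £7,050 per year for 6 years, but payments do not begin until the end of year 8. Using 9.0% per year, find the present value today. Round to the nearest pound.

Value one period before first payment (t=7): 7050 × [1 − (1+0.09)^(−6)] / 0.09 = 7050 × 4.485919 = 31,625.7261
PV₀ = 31,625.7261 / (1+0.09)^7 = 31,625.7261 / 1.828039 = 17,300.3552

£17,300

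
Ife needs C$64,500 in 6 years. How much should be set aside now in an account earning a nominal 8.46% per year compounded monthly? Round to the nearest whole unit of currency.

C$38,894

With 12 periods per year: i = 0.00705, n = 72.
Discount factor = (1+0.00705)^(−72) = 0.603011; PV = 64,500 × 0.603011 = 38,894.2392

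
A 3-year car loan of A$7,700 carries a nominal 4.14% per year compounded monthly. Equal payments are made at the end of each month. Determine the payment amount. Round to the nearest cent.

A$227.81

i = 0.0414/12 = 0.00345 per month; n = 3·12 = 36.
PMT = 7700 / ( [1 − (1+0.00345)^(−36)] / 0.00345 ) = 7700 / 33.799423 = 227.8145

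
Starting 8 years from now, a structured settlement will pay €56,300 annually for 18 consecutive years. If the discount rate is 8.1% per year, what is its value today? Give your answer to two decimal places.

Value one period before first payment (t=7): 56300 × [1 − (1+0.081)^(−18)] / 0.081 = 56300 × 9.307226 = 523,996.8375
Discount back 7 years: 523,996.8375 × (1+0.081)^(−7) = 523,996.8375 × 0.579722 = 303,772.7468

€303,772.75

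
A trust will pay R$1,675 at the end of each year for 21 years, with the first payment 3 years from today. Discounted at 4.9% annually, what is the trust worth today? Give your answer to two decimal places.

Value one period before first payment (t=2): 1675 × [1 − (1+0.049)^(−21)] / 0.049 = 1675 × 12.934756 = 21,665.7158
PV₀ = 21,665.7158 / (1+0.049)^2 = 21,665.7158 / 1.100401 = 19,688.9277

R$19,688.93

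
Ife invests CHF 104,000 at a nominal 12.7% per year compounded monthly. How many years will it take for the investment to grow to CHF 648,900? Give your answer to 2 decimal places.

14.49 years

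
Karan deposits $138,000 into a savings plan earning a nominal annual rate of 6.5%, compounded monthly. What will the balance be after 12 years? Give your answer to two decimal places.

Periodic rate i = 0.065/12 = 0.00541667; n = 12 × 12 = 144 periods.
FV = PV·(1+i)^n = 138,000 × 2.176885 = 300,410.1726

$300,410.17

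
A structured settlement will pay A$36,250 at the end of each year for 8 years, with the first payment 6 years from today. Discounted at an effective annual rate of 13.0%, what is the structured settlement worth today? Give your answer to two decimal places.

A$94,416.03

Value one period before first payment (t=5): 36250 × [1 − (1+0.13)^(−8)] / 0.13 = 36250 × 4.798770 = 173,955.4232
PV₀ = 173,955.4232 / (1+0.13)^5 = 173,955.4232 / 1.842435 = 94,416.0343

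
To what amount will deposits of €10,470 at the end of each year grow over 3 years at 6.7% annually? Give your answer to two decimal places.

FV = 10470 × [(1+0.067)^3 − 1] / 0.067 = 10470 × 3.205489 = 33,561.4698

€33,561.47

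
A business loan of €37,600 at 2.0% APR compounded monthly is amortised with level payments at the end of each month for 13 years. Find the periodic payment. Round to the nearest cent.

Periodic rate i = 0.02/12 = 0.00166667; n = 13 × 12 = 156 periods.
PMT = 37600 / ( [1 − (1+0.00166667)^(−156)] / 0.00166667 ) = 37600 / 137.268912 = 273.9149

€273.91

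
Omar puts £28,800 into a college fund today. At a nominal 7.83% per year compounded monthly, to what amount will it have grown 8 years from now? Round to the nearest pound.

Periodic rate i = 0.0783/12 = 0.006525; n = 8 × 12 = 96 periods.
FV = PV·(1+i)^n = 28,800 × 1.867060 = 53,771.3396

£53,771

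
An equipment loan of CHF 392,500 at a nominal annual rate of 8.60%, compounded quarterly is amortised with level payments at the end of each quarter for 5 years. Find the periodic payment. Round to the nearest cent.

CHF 24,352.88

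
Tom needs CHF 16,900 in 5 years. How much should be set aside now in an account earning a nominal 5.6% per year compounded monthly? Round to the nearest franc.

CHF 12,781

With 12 periods per year: i = 0.00466667, n = 60.
PV = FV·(1+i)^(−n) = 16,900 × 0.756276 = 12,781.0669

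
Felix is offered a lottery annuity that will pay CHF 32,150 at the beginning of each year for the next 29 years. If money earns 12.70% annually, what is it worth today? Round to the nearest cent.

CHF 276,397.20

Annuity factor a(29|0.127) × (1+i) = 8.597113; PV = 32150 × 8.597113 = 276,397.1960
(Beginning-of-period payments → annuity-due factor ×(1+i).)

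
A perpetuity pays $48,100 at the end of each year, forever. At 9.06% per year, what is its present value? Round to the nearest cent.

$530,905.08

PV = PMT / i = 48100 / 0.0906 = 530,905.0773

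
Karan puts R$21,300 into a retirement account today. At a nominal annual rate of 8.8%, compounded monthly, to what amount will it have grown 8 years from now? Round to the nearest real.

i = 0.088/12 = 0.00733333 per month; n = 8·12 = 96.
FV = PV·(1+i)^n = 21,300 × 2.016637 = 42,954.3657

R$42,954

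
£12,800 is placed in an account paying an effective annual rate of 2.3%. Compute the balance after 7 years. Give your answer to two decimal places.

12,800 × (1+0.023)^7 = 12,800 × 1.172545 = 15,008.5731

£15,008.57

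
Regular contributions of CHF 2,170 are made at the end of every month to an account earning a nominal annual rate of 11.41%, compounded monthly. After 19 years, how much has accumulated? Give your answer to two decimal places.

CHF 1,746,085.00

With 12 periods per year: i = 0.00950833, n = 228.
Accumulation factor s(228|0.00950833) = 804.647465; FV = 2170 × 804.647465 = 1,746,084.9992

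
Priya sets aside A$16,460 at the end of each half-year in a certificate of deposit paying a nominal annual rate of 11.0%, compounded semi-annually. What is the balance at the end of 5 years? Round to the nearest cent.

Periodic rate i = 0.11/2 = 0.055; n = 5 × 2 = 10 periods.
Accumulation factor s(10|0.055) = 12.875354; FV = 16460 × 12.875354 = 211,928.3234

A$211,928.32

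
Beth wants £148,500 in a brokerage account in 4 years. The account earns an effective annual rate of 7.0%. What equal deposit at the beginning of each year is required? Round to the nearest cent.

£31,258.29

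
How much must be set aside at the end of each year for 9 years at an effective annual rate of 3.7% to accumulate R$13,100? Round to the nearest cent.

R$1,253.15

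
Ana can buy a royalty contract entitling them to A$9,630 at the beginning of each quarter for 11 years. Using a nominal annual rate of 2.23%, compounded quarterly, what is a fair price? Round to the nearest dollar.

With 4 periods per year: i = 0.005575, n = 44.
PV = 9630 × [1 − (1+0.005575)^(−44)] / 0.005575 × (1+i) = 9630 × 39.140226 = 376,920.3809
(Beginning-of-period payments → annuity-due factor ×(1+i).)

A$376,920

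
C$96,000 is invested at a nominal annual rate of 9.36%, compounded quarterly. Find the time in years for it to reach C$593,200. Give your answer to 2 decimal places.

19.68 years

Periodic rate i = 0.0936/4 = 0.0234.
n = ln(593200/96000) / ln(1+0.0234) = ln(6.17917) / 0.023130 = 78.7354 quarters
= 78.7354/4 years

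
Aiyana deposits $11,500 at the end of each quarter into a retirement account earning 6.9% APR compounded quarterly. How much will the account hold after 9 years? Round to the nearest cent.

$567,306.99

With 4 periods per year: i = 0.01725, n = 36.
FV = PMT · [(1+i)^n − 1] / i = 11500 · 49.331042 = 567,306.9887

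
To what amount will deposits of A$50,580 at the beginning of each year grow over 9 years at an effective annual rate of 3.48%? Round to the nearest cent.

FV = PMT · [(1+i)^n − 1] / i × (1+i) = 50580 · 10.720556 = 542,245.7023
(annuity-due: payments at period start, so ×(1+i).)

A$542,245.70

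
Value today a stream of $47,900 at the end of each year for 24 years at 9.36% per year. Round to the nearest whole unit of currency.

$451,986

PV = PMT · [1 − (1+i)^(−n)] / i = 47900 · 9.436032 = 451,985.9390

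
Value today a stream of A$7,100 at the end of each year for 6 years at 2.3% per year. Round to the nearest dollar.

A$39,371

PV = 7100 × [1 − (1+0.023)^(−6)] / 0.023 = 7100 × 5.545159 = 39,370.6262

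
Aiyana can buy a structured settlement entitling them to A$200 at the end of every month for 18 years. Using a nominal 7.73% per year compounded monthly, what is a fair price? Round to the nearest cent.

A$23,290.89

i = 0.0773/12 = 0.00644167 per month; n = 18·12 = 216.
PV = 200 × [1 − (1+0.00644167)^(−216)] / 0.00644167 = 200 × 116.454455 = 23,290.8910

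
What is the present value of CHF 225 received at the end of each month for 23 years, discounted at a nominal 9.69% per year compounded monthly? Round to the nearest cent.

Periodic rate i = 0.0969/12 = 0.008075; n = 23 × 12 = 276 periods.
PV = 225 × [1 − (1+0.008075)^(−276)] / 0.008075 = 225 × 110.385599 = 24,836.7597

CHF 24,836.76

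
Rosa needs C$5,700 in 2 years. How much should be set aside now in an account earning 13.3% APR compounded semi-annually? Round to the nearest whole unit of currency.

C$4,406

With 2 periods per year: i = 0.0665, n = 4.
PV = 5,700 / (1 + 0.0665)^4 = 5,700 / 1.293729 = 4,405.8673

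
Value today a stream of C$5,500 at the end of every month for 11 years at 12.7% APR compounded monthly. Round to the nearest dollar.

C$390,200

i = 0.127/12 = 0.0105833 per month; n = 11·12 = 132.
Annuity factor a(132|0.0105833) = 70.945495; PV = 5500 × 70.945495 = 390,200.2205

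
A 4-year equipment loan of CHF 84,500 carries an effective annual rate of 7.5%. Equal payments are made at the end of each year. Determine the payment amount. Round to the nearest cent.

PMT = 84500 / ( [1 − (1+0.075)^(−4)] / 0.075 ) = 84500 / 3.349326 = 25,228.9545

CHF 25,228.95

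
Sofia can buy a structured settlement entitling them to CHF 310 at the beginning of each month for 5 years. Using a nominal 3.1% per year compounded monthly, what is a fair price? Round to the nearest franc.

With 12 periods per year: i = 0.00258333, n = 60.
Annuity factor a(60|0.00258333) × (1+i) = 55.658371; PV = 310 × 55.658371 = 17,254.0949
Payments are at the start of each period, so multiply by (1+i).

CHF 17,254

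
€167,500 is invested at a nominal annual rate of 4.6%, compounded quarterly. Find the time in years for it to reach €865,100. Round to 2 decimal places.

Periodic rate i = 0.046/4 = 0.0115.
(1+i)^n = 865100/167500 = 5.16478, so n = ln 5.16478 / ln 1.0115 = 143.5900 quarters
= 143.5900/4 years

35.90 years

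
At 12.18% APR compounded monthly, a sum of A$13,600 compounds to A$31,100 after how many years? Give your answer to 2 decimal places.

6.83 years

Periodic rate i = 0.1218/12 = 0.01015.
n = ln(31100/13600) / ln(1+0.01015) = ln(2.28676) / 0.010099 = 81.9043 months
= 81.9043/12 years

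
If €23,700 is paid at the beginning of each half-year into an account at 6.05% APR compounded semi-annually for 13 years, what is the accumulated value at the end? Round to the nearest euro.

With 2 periods per year: i = 0.03025, n = 26.
FV = 23700 × [(1+0.03025)^26 − 1] / 0.03025 × (1+i) = 23700 × 39.855935 = 944,585.6502
(annuity-due: payments at period start, so ×(1+i).)

€944,586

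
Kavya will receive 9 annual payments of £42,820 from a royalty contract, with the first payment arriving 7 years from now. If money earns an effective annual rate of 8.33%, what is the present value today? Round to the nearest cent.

PV at t=6 (ordinary 9-year annuity): 42820 × a(9|0.0833) = 42820 × 6.162065 = 263,859.6358
PV₀ = 263,859.6358 / (1+0.0833)^6 = 263,859.6358 / 1.616190 = 163,260.2660

£163,260.27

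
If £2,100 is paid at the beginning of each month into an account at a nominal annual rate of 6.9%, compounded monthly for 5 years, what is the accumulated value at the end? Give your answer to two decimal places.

With 12 periods per year: i = 0.00575, n = 60.
FV = PMT · [(1+i)^n − 1] / i × (1+i) = 2100 · 71.818497 = 150,818.8447
(annuity-due: payments at period start, so ×(1+i).)

£150,818.84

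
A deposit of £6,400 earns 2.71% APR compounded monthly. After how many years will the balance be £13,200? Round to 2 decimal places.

Periodic rate i = 0.0271/12 = 0.00225833.
n = ln(13200/6400) / ln(1+0.00225833) = ln(2.06250) / 0.002256 = 320.9163 months
= 320.9163/12 years

26.74 years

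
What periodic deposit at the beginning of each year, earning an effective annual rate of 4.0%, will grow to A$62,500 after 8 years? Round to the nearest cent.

PMT = 62500 / ( [(1+0.04)^8 − 1] / 0.04 × (1+i) ) = 62500 / 9.582795 = 6,522.1053

A$6,522.11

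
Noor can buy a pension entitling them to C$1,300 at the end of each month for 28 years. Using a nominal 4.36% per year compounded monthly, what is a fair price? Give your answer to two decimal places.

C$252,016.05

i = 0.0436/12 = 0.00363333 per month; n = 28·12 = 336.
PV = PMT · [1 − (1+i)^(−n)] / i = 1300 · 193.858499 = 252,016.0488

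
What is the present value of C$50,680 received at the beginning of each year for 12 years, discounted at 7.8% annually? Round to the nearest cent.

C$416,019.63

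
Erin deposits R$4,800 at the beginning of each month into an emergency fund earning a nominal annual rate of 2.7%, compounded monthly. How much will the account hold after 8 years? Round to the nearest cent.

R$514,865.24

With 12 periods per year: i = 0.00225, n = 96.
FV = 4800 × [(1+0.00225)^96 − 1] / 0.00225 × (1+i) = 4800 × 107.263592 = 514,865.2419
(annuity-due: payments at period start, so ×(1+i).)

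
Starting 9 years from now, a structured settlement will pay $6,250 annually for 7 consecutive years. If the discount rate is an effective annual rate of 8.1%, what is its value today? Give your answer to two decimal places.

$17,391.04

PV at t=8 (ordinary 7-year annuity): 6250 × a(7|0.081) = 6250 × 5.188611 = 32,428.8209
Discount back 8 years: 32,428.8209 × (1+0.081)^(−8) = 32,428.8209 × 0.536284 = 17,391.0421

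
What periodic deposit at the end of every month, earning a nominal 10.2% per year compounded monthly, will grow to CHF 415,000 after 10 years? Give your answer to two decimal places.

i = 0.102/12 = 0.0085 per month; n = 10·12 = 120.
PMT = 415000 / ( [(1+0.0085)^120 − 1] / 0.0085 ) = 415000 / 207.207810 = 2,002.8203

CHF 2,002.82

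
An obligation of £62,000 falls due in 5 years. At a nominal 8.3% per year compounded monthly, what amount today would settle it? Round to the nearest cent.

i = 0.083/12 = 0.00691667 per month; n = 5·12 = 60.
PV = FV·(1+i)^(−n) = 62,000 × 0.661284 = 40,999.6287

£40,999.63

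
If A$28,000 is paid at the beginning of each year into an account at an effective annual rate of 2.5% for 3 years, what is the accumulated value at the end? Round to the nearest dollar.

A$88,270

FV = PMT · [(1+i)^n − 1] / i × (1+i) = 28000 · 3.152516 = 88,270.4375
(annuity-due: payments at period start, so ×(1+i).)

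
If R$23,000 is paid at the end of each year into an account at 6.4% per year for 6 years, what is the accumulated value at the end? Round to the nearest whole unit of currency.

R$162,057

FV = PMT · [(1+i)^n − 1] / i = 23000 · 7.045954 = 162,056.9396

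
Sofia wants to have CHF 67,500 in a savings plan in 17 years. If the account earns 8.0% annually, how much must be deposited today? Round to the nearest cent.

CHF 18,243.15

Discount factor = (1+0.08)^(−17) = 0.270269; PV = 67,500 × 0.270269 = 18,243.1542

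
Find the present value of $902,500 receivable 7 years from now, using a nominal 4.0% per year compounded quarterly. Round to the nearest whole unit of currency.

$683,044

With 4 periods per year: i = 0.01, n = 28.
PV = FV·(1+i)^(−n) = 902,500 × 0.756836 = 683,044.1005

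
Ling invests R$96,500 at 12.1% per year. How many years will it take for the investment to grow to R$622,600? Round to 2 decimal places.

16.32 years

(1+i)^n = 622600/96500 = 6.45181, so n = ln 6.45181 / ln 1.121 = 16.3224 years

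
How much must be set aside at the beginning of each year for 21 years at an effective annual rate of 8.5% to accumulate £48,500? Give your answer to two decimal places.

PMT = 48500 / ( [(1+0.085)^21 − 1] / 0.085 × (1+i) ) = 48500 / 58.035629 = 835.6935

£835.69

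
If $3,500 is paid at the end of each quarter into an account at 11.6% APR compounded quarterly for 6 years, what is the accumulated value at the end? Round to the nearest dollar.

$118,994

Periodic rate i = 0.116/4 = 0.029; n = 6 × 4 = 24 periods.
Accumulation factor s(24|0.029) = 33.998384; FV = 3500 × 33.998384 = 118,994.3431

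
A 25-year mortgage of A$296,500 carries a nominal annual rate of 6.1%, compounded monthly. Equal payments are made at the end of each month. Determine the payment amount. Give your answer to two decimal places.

i = 0.061/12 = 0.00508333 per month; n = 25·12 = 300.
PMT = 296500 / ( [1 − (1+0.00508333)^(−300)] / 0.00508333 ) = 296500 / 153.744916 = 1,928.5191

A$1,928.52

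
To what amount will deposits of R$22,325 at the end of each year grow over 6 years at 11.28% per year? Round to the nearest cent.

R$177,907.82

Accumulation factor s(6|0.1128) = 7.968995; FV = 22325 × 7.968995 = 177,907.8173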